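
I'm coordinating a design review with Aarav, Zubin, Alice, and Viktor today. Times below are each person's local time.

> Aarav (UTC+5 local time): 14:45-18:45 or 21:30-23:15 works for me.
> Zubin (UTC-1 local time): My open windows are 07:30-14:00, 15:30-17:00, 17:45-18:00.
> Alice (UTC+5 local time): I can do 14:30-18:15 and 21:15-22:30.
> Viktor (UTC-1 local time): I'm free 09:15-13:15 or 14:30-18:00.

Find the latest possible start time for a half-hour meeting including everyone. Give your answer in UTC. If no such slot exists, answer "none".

Aarav in UTC: 09:45-13:45, 16:30-18:15 (subtract 5h to convert from UTC+5).
Zubin in UTC: 08:30-15:00, 16:30-18:00, 18:45-19:00 (add 1h to convert from UTC-1).
Alice in UTC: 09:30-13:15, 16:15-17:30 (subtract 5h to convert from UTC+5).
Viktor in UTC: 10:15-14:15, 15:30-19:00 (add 1h to convert from UTC-1).
Aarav ∩ Zubin: 09:45-13:45, 16:30-18:00.
Aarav ∩ Zubin ∩ Alice: 09:45-13:15, 16:30-17:30.
Aarav ∩ Zubin ∩ Alice ∩ Viktor: 10:15-13:15, 16:30-17:30.
So the common availability across everyone is 10:15-13:15, 16:30-17:30.
The last common window of at least 30 minutes is 16:30-17:30; a 30-minute meeting can start as late as 17:00 and still end by 17:30.

17:00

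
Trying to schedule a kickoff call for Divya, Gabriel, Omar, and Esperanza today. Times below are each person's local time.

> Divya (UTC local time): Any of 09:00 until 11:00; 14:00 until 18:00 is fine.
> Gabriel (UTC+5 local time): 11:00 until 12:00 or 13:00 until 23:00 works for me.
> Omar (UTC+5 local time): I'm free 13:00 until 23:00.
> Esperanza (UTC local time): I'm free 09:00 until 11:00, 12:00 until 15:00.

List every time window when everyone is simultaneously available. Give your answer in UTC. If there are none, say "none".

Divya in UTC: 09:00-11:00, 14:00-18:00.
Gabriel in UTC: 06:00-07:00, 08:00-18:00 (subtract 5h to convert from UTC+5).
Omar in UTC: 08:00-18:00 (subtract 5h to convert from UTC+5).
Esperanza in UTC: 09:00-11:00, 12:00-15:00.
Divya ∩ Gabriel: 09:00-11:00, 14:00-18:00.
Divya ∩ Gabriel ∩ Omar: 09:00-11:00, 14:00-18:00.
Divya ∩ Gabriel ∩ Omar ∩ Esperanza: 09:00-11:00, 14:00-15:00.
So the common availability across everyone is 09:00-11:00, 14:00-15:00.

09:00-11:00, 14:00-15:00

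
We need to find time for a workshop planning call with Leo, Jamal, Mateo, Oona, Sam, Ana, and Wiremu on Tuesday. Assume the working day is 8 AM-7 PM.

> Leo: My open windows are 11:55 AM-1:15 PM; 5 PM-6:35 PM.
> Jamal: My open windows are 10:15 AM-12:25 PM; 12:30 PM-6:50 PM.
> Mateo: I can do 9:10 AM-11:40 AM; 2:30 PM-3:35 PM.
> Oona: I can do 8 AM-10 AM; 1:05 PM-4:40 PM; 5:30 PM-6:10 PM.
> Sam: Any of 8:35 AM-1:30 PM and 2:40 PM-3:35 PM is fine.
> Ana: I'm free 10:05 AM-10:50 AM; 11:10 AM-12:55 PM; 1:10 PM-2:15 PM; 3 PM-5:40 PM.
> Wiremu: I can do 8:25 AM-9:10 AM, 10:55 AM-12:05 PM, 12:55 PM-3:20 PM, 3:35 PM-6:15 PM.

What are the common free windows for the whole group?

none

Leo ∩ Jamal: 11:55-12:25, 12:30-13:15, 17:00-18:35.
Leo ∩ Jamal ∩ Mateo: ∅.
Leo ∩ Jamal ∩ Mateo ∩ Oona: ∅.
Leo ∩ Jamal ∩ Mateo ∩ Oona ∩ Sam: ∅.
Leo ∩ Jamal ∩ Mateo ∩ Oona ∩ Sam ∩ Ana: ∅.
Leo ∩ Jamal ∩ Mateo ∩ Oona ∩ Sam ∩ Ana ∩ Wiremu: ∅.
There is no time when everyone is free.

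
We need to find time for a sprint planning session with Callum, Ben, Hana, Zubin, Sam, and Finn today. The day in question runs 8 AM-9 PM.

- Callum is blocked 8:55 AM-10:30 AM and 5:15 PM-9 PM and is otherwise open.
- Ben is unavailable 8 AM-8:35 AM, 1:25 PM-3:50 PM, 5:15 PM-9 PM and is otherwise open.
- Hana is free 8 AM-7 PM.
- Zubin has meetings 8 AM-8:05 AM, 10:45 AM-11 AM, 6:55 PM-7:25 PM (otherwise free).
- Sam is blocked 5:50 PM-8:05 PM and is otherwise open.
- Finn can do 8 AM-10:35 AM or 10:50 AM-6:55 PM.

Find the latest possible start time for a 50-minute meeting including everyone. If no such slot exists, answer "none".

16:25

Callum free: 08:00-08:55, 10:30-17:15 (invert busy blocks within the working day).
Ben free: 08:35-13:25, 15:50-17:15 (invert busy blocks within the working day).
Hana free: 08:00-19:00.
Zubin free: 08:05-10:45, 11:00-18:55, 19:25-21:00 (invert busy blocks within the working day).
Sam free: 08:00-17:50, 20:05-21:00 (invert busy blocks within the working day).
Finn free: 08:00-10:35, 10:50-18:55.
Callum ∩ Ben: 08:35-08:55, 10:30-13:25, 15:50-17:15.
Callum ∩ Ben ∩ Hana: 08:35-08:55, 10:30-13:25, 15:50-17:15.
Callum ∩ Ben ∩ Hana ∩ Zubin: 08:35-08:55, 10:30-10:45, 11:00-13:25, 15:50-17:15.
Callum ∩ Ben ∩ Hana ∩ Zubin ∩ Sam: 08:35-08:55, 10:30-10:45, 11:00-13:25, 15:50-17:15.
Callum ∩ Ben ∩ Hana ∩ Zubin ∩ Sam ∩ Finn: 08:35-08:55, 10:30-10:35, 11:00-13:25, 15:50-17:15.
The last common window of at least 50 minutes is 15:50-17:15; a 50-minute meeting can start as late as 16:25 and still end by 17:15.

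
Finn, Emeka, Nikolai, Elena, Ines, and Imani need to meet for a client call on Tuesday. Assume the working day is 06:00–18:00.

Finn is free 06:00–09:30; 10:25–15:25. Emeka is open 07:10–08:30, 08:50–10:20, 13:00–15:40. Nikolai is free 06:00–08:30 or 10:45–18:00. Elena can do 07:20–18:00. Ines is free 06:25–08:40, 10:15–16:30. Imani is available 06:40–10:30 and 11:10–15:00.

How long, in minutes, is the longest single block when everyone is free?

120

Finn ∩ Emeka: 07:10-08:30, 08:50-09:30, 13:00-15:25.
Finn ∩ Emeka ∩ Nikolai: 07:10-08:30, 13:00-15:25.
Finn ∩ Emeka ∩ Nikolai ∩ Elena: 07:20-08:30, 13:00-15:25.
Finn ∩ Emeka ∩ Nikolai ∩ Elena ∩ Ines: 07:20-08:30, 13:00-15:25.
Finn ∩ Emeka ∩ Nikolai ∩ Elena ∩ Ines ∩ Imani: 07:20-08:30, 13:00-15:00.
The longest is 13:00-15:00 at 120 minutes.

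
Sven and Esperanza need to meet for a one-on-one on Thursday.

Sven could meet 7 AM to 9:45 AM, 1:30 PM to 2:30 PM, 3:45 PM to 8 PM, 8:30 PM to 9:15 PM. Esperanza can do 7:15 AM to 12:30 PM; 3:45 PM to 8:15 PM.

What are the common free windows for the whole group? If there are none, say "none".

Sven ∩ Esperanza: 07:15-09:45, 15:45-20:00.
Those are the intersection windows.

07:15-09:45, 15:45-20:00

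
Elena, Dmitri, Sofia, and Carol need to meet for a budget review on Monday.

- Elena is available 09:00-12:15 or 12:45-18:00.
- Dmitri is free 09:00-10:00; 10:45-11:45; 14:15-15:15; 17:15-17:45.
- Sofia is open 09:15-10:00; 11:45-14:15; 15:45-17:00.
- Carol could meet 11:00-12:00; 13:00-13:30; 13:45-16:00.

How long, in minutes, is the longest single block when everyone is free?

Elena ∩ Dmitri: 09:00-10:00, 10:45-11:45, 14:15-15:15, 17:15-17:45.
Elena ∩ Dmitri ∩ Sofia: 09:15-10:00.
Elena ∩ Dmitri ∩ Sofia ∩ Carol: ∅.
There is no time when everyone is free.
No common window exists, so the longest block is 0 minutes.

0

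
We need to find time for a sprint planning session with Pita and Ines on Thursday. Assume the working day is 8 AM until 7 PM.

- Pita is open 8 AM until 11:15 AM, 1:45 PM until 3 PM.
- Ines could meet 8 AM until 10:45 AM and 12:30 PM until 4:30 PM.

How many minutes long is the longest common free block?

165

Pita ∩ Ines: 08:00-10:45, 13:45-15:00.
The longest is 08:00-10:45 at 165 minutes.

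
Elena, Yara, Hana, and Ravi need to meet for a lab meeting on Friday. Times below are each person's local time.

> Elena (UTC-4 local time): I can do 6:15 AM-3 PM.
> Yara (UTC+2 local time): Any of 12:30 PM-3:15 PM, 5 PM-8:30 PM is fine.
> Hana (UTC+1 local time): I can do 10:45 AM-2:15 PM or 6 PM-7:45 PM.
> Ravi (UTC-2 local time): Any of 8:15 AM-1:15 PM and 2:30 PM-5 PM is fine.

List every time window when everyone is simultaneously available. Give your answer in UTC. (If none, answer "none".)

Elena in UTC: 10:15-19:00 (add 4h to convert from UTC-4).
Yara in UTC: 10:30-13:15, 15:00-18:30 (subtract 2h to convert from UTC+2).
Hana in UTC: 09:45-13:15, 17:00-18:45 (subtract 1h to convert from UTC+1).
Ravi in UTC: 10:15-15:15, 16:30-19:00 (add 2h to convert from UTC-2).
Elena ∩ Yara: 10:30-13:15, 15:00-18:30.
Elena ∩ Yara ∩ Hana: 10:30-13:15, 17:00-18:30.
Elena ∩ Yara ∩ Hana ∩ Ravi: 10:30-13:15, 17:00-18:30.

10:30-13:15, 17:00-18:30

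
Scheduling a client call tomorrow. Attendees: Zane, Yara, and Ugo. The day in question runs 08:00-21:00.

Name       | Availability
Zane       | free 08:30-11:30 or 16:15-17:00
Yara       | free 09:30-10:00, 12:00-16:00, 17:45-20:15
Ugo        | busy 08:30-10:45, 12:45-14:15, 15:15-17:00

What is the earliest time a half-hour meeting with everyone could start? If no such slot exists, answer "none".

Zane free: 08:30-11:30, 16:15-17:00.
Yara free: 09:30-10:00, 12:00-16:00, 17:45-20:15.
Ugo free: 08:00-08:30, 10:45-12:45, 14:15-15:15, 17:00-21:00 (invert busy blocks within the working day).
Zane ∩ Yara: 09:30-10:00.
Zane ∩ Yara ∩ Ugo: ∅.
There is no time when everyone is free.
No common window is at least 30 minutes long.

none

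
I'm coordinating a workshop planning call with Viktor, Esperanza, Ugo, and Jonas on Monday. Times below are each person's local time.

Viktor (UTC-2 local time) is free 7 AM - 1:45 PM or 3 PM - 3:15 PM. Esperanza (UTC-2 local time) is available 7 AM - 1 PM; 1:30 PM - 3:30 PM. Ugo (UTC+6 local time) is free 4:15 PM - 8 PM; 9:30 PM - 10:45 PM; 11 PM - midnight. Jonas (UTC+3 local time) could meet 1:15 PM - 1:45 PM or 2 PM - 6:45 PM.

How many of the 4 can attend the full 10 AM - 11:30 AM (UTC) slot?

Viktor in UTC: 09:00-15:45, 17:00-17:15 (add 2h to convert from UTC-2).
Esperanza in UTC: 09:00-15:00, 15:30-17:30 (add 2h to convert from UTC-2).
Ugo in UTC: 10:15-14:00, 15:30-16:45, 17:00-18:00 (subtract 6h to convert from UTC+6).
Jonas in UTC: 10:15-10:45, 11:00-15:45 (subtract 3h to convert from UTC+3).
Viktor and Esperanza can make the full 10:00-11:30 slot — that's 2.

2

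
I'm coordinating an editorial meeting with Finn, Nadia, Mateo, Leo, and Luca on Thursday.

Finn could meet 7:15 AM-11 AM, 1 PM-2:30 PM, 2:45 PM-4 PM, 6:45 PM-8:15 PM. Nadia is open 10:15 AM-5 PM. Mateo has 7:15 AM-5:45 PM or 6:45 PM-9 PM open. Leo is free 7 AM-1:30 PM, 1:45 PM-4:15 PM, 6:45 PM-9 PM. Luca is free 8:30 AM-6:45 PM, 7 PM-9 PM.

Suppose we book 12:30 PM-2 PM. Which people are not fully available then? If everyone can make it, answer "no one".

Finn, Leo

Finn: not fully free for 12:30-14:00. Nadia: free for 12:30-14:00. Mateo: free for 12:30-14:00. Leo: not fully free for 12:30-14:00. Luca: free for 12:30-14:00.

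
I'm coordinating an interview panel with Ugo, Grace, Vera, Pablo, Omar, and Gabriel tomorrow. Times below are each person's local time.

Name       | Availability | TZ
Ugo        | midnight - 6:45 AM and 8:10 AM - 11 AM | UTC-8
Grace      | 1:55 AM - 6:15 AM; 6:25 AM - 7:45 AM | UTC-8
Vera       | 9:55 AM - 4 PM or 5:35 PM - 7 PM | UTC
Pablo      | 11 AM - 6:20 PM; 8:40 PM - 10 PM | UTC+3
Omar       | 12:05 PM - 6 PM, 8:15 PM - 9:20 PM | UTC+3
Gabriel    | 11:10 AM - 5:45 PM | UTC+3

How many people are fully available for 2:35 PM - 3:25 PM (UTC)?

2

Ugo in UTC: 08:00-14:45, 16:10-19:00 (add 8h to convert from UTC-8).
Grace in UTC: 09:55-14:15, 14:25-15:45 (add 8h to convert from UTC-8).
Vera in UTC: 09:55-16:00, 17:35-19:00.
Pablo in UTC: 08:00-15:20, 17:40-19:00 (subtract 3h to convert from UTC+3).
Omar in UTC: 09:05-15:00, 17:15-18:20 (subtract 3h to convert from UTC+3).
Gabriel in UTC: 08:10-14:45 (subtract 3h to convert from UTC+3).
Grace and Vera can make the full 14:35-15:25 slot — that's 2.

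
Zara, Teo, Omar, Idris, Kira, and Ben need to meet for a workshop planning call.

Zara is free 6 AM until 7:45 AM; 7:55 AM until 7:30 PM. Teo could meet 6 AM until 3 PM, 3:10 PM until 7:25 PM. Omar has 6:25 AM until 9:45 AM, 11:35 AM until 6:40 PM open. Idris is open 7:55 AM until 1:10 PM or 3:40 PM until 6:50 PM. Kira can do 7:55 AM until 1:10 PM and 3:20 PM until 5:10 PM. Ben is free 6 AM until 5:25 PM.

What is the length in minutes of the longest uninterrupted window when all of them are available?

Zara ∩ Teo: 06:00-07:45, 07:55-15:00, 15:10-19:25.
Zara ∩ Teo ∩ Omar: 06:25-07:45, 07:55-09:45, 11:35-15:00, 15:10-18:40.
Zara ∩ Teo ∩ Omar ∩ Idris: 07:55-09:45, 11:35-13:10, 15:40-18:40.
Zara ∩ Teo ∩ Omar ∩ Idris ∩ Kira: 07:55-09:45, 11:35-13:10, 15:40-17:10.
Zara ∩ Teo ∩ Omar ∩ Idris ∩ Kira ∩ Ben: 07:55-09:45, 11:35-13:10, 15:40-17:10.
So the common availability across everyone is 07:55-09:45, 11:35-13:10, 15:40-17:10.
The longest is 07:55-09:45 at 110 minutes.

110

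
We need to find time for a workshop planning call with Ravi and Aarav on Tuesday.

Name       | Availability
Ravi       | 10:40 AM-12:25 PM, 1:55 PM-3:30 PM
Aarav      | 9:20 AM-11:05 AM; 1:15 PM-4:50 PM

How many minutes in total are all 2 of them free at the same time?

Ravi ∩ Aarav: 10:40-11:05, 13:55-15:30.
Summing the common windows: 25 + 95 = 120 minutes.

120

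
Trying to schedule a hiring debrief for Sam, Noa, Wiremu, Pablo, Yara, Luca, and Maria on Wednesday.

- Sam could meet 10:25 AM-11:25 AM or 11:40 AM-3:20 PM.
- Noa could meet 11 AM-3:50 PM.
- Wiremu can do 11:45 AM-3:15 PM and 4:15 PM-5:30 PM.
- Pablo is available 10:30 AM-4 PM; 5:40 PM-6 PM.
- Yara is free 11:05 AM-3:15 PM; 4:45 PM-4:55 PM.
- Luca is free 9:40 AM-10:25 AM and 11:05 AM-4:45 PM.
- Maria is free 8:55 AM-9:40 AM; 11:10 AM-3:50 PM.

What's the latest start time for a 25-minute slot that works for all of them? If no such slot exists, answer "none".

Sam ∩ Noa: 11:00-11:25, 11:40-15:20.
Sam ∩ Noa ∩ Wiremu: 11:45-15:15.
Sam ∩ Noa ∩ Wiremu ∩ Pablo: 11:45-15:15.
Sam ∩ Noa ∩ Wiremu ∩ Pablo ∩ Yara: 11:45-15:15.
Sam ∩ Noa ∩ Wiremu ∩ Pablo ∩ Yara ∩ Luca: 11:45-15:15.
Sam ∩ Noa ∩ Wiremu ∩ Pablo ∩ Yara ∩ Luca ∩ Maria: 11:45-15:15.
The last common window of at least 25 minutes is 11:45-15:15; a 25-minute meeting can start as late as 14:50 and still end by 15:15.

14:50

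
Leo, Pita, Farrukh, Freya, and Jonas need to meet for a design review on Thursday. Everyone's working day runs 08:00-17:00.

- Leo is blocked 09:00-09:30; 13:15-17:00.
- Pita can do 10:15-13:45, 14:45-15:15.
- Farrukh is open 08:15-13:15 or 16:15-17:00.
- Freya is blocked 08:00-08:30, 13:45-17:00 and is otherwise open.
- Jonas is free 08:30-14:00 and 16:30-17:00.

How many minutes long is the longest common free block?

180

Leo free: 08:00-09:00, 09:30-13:15 (invert busy blocks within the working day).
Pita free: 10:15-13:45, 14:45-15:15.
Farrukh free: 08:15-13:15, 16:15-17:00.
Freya free: 08:30-13:45 (invert busy blocks within the working day).
Jonas free: 08:30-14:00, 16:30-17:00.
Leo ∩ Pita: 10:15-13:15.
Leo ∩ Pita ∩ Farrukh: 10:15-13:15.
Leo ∩ Pita ∩ Farrukh ∩ Freya: 10:15-13:15.
Leo ∩ Pita ∩ Farrukh ∩ Freya ∩ Jonas: 10:15-13:15.
Those are the intersection windows.
The longest is 10:15-13:15 at 180 minutes.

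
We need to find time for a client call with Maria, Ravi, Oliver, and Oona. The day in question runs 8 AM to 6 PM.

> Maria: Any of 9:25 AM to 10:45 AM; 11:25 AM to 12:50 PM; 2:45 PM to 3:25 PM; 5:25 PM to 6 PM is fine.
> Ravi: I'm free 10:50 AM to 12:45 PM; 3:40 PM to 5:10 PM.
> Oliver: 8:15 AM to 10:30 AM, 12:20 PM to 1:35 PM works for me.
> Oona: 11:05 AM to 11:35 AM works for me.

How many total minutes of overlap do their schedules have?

0

Maria ∩ Ravi: 11:25-12:45.
Maria ∩ Ravi ∩ Oliver: 12:20-12:45.
Maria ∩ Ravi ∩ Oliver ∩ Oona: ∅.
There is no time when everyone is free.
There is no common window, so the total is 0 minutes.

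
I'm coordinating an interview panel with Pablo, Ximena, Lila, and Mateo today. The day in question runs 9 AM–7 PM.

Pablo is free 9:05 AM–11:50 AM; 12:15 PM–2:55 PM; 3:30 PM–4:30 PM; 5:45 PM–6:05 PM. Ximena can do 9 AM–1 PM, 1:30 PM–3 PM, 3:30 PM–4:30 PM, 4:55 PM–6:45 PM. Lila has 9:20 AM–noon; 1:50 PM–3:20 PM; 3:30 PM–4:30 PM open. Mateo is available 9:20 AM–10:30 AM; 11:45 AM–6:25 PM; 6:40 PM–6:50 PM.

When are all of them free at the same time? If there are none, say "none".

Pablo ∩ Ximena: 09:05-11:50, 12:15-13:00, 13:30-14:55, 15:30-16:30, 17:45-18:05.
Pablo ∩ Ximena ∩ Lila: 09:20-11:50, 13:50-14:55, 15:30-16:30.
Pablo ∩ Ximena ∩ Lila ∩ Mateo: 09:20-10:30, 11:45-11:50, 13:50-14:55, 15:30-16:30.
So the common availability across everyone is 09:20-10:30, 11:45-11:50, 13:50-14:55, 15:30-16:30.

09:20-10:30, 11:45-11:50, 13:50-14:55, 15:30-16:30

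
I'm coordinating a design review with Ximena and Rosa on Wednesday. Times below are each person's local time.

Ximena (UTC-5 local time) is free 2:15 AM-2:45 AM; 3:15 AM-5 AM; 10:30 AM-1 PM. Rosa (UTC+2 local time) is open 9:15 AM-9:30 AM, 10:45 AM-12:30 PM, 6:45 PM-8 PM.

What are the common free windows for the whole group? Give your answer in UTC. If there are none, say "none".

Ximena in UTC: 07:15-07:45, 08:15-10:00, 15:30-18:00 (add 5h to convert from UTC-5).
Rosa in UTC: 07:15-07:30, 08:45-10:30, 16:45-18:00 (subtract 2h to convert from UTC+2).
Ximena ∩ Rosa: 07:15-07:30, 08:45-10:00, 16:45-18:00.

07:15-07:30, 08:45-10:00, 16:45-18:00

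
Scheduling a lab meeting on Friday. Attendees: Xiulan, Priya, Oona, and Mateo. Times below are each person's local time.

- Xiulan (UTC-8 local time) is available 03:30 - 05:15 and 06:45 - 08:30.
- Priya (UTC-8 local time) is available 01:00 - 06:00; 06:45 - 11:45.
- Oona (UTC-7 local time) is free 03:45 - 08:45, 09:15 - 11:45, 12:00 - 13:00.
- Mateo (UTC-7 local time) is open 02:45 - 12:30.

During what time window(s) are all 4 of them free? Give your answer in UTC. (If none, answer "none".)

Xiulan in UTC: 11:30-13:15, 14:45-16:30 (add 8h to convert from UTC-8).
Priya in UTC: 09:00-14:00, 14:45-19:45 (add 8h to convert from UTC-8).
Oona in UTC: 10:45-15:45, 16:15-18:45, 19:00-20:00 (add 7h to convert from UTC-7).
Mateo in UTC: 09:45-19:30 (add 7h to convert from UTC-7).
Xiulan ∩ Priya: 11:30-13:15, 14:45-16:30.
Xiulan ∩ Priya ∩ Oona: 11:30-13:15, 14:45-15:45, 16:15-16:30.
Xiulan ∩ Priya ∩ Oona ∩ Mateo: 11:30-13:15, 14:45-15:45, 16:15-16:30.

11:30-13:15, 14:45-15:45, 16:15-16:30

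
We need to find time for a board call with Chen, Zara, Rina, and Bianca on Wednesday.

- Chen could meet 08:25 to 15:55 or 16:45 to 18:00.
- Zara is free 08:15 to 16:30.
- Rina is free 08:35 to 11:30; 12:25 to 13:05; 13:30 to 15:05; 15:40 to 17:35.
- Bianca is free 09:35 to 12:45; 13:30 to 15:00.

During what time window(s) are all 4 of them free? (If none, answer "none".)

09:35-11:30, 12:25-12:45, 13:30-15:00

Chen ∩ Zara: 08:25-15:55.
Chen ∩ Zara ∩ Rina: 08:35-11:30, 12:25-13:05, 13:30-15:05, 15:40-15:55.
Chen ∩ Zara ∩ Rina ∩ Bianca: 09:35-11:30, 12:25-12:45, 13:30-15:00.
So the common availability across everyone is 09:35-11:30, 12:25-12:45, 13:30-15:00.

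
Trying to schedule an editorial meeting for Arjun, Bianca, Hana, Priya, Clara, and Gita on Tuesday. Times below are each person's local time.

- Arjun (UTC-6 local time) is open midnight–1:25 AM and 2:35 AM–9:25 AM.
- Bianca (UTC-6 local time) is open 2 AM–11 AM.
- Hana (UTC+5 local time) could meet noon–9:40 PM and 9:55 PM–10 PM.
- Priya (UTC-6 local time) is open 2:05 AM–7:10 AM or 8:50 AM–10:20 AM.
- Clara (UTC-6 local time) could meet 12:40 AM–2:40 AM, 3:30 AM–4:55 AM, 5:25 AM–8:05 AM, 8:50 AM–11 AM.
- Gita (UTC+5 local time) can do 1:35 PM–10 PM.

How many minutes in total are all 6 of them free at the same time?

Arjun in UTC: 06:00-07:25, 08:35-15:25 (add 6h to convert from UTC-6).
Bianca in UTC: 08:00-17:00 (add 6h to convert from UTC-6).
Hana in UTC: 07:00-16:40, 16:55-17:00 (subtract 5h to convert from UTC+5).
Priya in UTC: 08:05-13:10, 14:50-16:20 (add 6h to convert from UTC-6).
Clara in UTC: 06:40-08:40, 09:30-10:55, 11:25-14:05, 14:50-17:00 (add 6h to convert from UTC-6).
Gita in UTC: 08:35-17:00 (subtract 5h to convert from UTC+5).
Arjun ∩ Bianca: 08:35-15:25.
Arjun ∩ Bianca ∩ Hana: 08:35-15:25.
Arjun ∩ Bianca ∩ Hana ∩ Priya: 08:35-13:10, 14:50-15:25.
Arjun ∩ Bianca ∩ Hana ∩ Priya ∩ Clara: 08:35-08:40, 09:30-10:55, 11:25-13:10, 14:50-15:25.
Arjun ∩ Bianca ∩ Hana ∩ Priya ∩ Clara ∩ Gita: 08:35-08:40, 09:30-10:55, 11:25-13:10, 14:50-15:25.
So the common availability across everyone is 08:35-08:40, 09:30-10:55, 11:25-13:10, 14:50-15:25.
Summing the common windows: 5 + 85 + 105 + 35 = 230 minutes.

230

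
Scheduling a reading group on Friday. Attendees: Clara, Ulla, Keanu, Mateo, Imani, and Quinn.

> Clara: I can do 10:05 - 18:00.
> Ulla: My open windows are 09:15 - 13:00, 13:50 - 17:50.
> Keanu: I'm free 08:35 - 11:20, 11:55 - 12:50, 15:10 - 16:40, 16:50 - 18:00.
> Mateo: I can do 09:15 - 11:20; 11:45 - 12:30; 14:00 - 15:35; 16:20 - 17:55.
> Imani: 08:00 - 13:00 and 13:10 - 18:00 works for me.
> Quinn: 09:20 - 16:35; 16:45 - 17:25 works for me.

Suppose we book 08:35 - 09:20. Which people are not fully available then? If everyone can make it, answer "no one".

Clara: not fully free for 08:35-09:20. Ulla: not fully free for 08:35-09:20. Keanu: free for 08:35-09:20. Mateo: not fully free for 08:35-09:20. Imani: free for 08:35-09:20. Quinn: not fully free for 08:35-09:20.

Clara, Mateo, Quinn, Ulla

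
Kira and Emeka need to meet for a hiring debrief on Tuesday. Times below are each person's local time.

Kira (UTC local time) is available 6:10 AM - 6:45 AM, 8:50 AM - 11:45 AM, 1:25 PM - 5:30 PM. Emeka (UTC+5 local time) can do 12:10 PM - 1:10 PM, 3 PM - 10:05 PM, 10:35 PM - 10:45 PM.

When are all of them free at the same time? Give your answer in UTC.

Kira in UTC: 06:10-06:45, 08:50-11:45, 13:25-17:30.
Emeka in UTC: 07:10-08:10, 10:00-17:05, 17:35-17:45 (subtract 5h to convert from UTC+5).
Kira ∩ Emeka: 10:00-11:45, 13:25-17:05.
Those are the intersection windows.

10:00-11:45, 13:25-17:05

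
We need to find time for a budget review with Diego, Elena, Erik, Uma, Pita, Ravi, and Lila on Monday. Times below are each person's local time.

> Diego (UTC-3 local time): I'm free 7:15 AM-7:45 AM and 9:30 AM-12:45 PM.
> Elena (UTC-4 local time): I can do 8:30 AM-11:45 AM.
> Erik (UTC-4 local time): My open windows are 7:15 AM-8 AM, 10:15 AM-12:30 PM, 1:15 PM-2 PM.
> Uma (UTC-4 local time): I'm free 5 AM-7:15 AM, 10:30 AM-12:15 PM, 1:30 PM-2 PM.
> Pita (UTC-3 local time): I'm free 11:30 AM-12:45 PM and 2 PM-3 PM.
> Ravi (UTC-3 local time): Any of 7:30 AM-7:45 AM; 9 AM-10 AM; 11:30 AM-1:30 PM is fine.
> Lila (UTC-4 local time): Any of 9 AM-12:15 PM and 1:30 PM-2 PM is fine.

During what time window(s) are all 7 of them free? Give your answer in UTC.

Diego in UTC: 10:15-10:45, 12:30-15:45 (add 3h to convert from UTC-3).
Elena in UTC: 12:30-15:45 (add 4h to convert from UTC-4).
Erik in UTC: 11:15-12:00, 14:15-16:30, 17:15-18:00 (add 4h to convert from UTC-4).
Uma in UTC: 09:00-11:15, 14:30-16:15, 17:30-18:00 (add 4h to convert from UTC-4).
Pita in UTC: 14:30-15:45, 17:00-18:00 (add 3h to convert from UTC-3).
Ravi in UTC: 10:30-10:45, 12:00-13:00, 14:30-16:30 (add 3h to convert from UTC-3).
Lila in UTC: 13:00-16:15, 17:30-18:00 (add 4h to convert from UTC-4).
Diego ∩ Elena: 12:30-15:45.
Diego ∩ Elena ∩ Erik: 14:15-15:45.
Diego ∩ Elena ∩ Erik ∩ Uma: 14:30-15:45.
Diego ∩ Elena ∩ Erik ∩ Uma ∩ Pita: 14:30-15:45.
Diego ∩ Elena ∩ Erik ∩ Uma ∩ Pita ∩ Ravi: 14:30-15:45.
Diego ∩ Elena ∩ Erik ∩ Uma ∩ Pita ∩ Ravi ∩ Lila: 14:30-15:45.
So the common availability across everyone is 14:30-15:45.

14:30-15:45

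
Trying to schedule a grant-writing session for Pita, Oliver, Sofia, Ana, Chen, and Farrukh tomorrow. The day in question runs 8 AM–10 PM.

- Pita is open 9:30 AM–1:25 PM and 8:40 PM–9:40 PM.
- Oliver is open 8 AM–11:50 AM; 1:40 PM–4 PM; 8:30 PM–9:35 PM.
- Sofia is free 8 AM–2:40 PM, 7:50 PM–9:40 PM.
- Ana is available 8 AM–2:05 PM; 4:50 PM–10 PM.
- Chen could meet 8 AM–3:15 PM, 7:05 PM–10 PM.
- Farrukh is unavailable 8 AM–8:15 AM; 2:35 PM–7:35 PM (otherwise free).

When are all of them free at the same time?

09:30-11:50, 20:40-21:35

Pita free: 09:30-13:25, 20:40-21:40.
Oliver free: 08:00-11:50, 13:40-16:00, 20:30-21:35.
Sofia free: 08:00-14:40, 19:50-21:40.
Ana free: 08:00-14:05, 16:50-22:00.
Chen free: 08:00-15:15, 19:05-22:00.
Farrukh free: 08:15-14:35, 19:35-22:00 (invert busy blocks within the working day).
Pita ∩ Oliver: 09:30-11:50, 20:40-21:35.
Pita ∩ Oliver ∩ Sofia: 09:30-11:50, 20:40-21:35.
Pita ∩ Oliver ∩ Sofia ∩ Ana: 09:30-11:50, 20:40-21:35.
Pita ∩ Oliver ∩ Sofia ∩ Ana ∩ Chen: 09:30-11:50, 20:40-21:35.
Pita ∩ Oliver ∩ Sofia ∩ Ana ∩ Chen ∩ Farrukh: 09:30-11:50, 20:40-21:35.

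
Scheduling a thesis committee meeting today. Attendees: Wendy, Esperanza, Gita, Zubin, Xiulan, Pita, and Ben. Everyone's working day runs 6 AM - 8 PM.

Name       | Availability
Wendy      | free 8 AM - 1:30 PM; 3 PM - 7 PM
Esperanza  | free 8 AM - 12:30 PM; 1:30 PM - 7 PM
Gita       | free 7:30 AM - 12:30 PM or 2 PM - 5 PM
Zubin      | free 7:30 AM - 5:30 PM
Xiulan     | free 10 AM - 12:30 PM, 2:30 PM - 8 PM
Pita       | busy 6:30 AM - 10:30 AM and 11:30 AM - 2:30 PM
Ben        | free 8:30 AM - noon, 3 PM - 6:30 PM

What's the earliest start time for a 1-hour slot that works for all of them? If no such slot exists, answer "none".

Wendy free: 08:00-13:30, 15:00-19:00.
Esperanza free: 08:00-12:30, 13:30-19:00.
Gita free: 07:30-12:30, 14:00-17:00.
Zubin free: 07:30-17:30.
Xiulan free: 10:00-12:30, 14:30-20:00.
Pita free: 06:00-06:30, 10:30-11:30, 14:30-20:00 (invert busy blocks within the working day).
Ben free: 08:30-12:00, 15:00-18:30.
Wendy ∩ Esperanza: 08:00-12:30, 15:00-19:00.
Wendy ∩ Esperanza ∩ Gita: 08:00-12:30, 15:00-17:00.
Wendy ∩ Esperanza ∩ Gita ∩ Zubin: 08:00-12:30, 15:00-17:00.
Wendy ∩ Esperanza ∩ Gita ∩ Zubin ∩ Xiulan: 10:00-12:30, 15:00-17:00.
Wendy ∩ Esperanza ∩ Gita ∩ Zubin ∩ Xiulan ∩ Pita: 10:30-11:30, 15:00-17:00.
Wendy ∩ Esperanza ∩ Gita ∩ Zubin ∩ Xiulan ∩ Pita ∩ Ben: 10:30-11:30, 15:00-17:00.
Those are the intersection windows.
The first common window of at least 60 minutes is 10:30-11:30, so the earliest start is 10:30.

10:30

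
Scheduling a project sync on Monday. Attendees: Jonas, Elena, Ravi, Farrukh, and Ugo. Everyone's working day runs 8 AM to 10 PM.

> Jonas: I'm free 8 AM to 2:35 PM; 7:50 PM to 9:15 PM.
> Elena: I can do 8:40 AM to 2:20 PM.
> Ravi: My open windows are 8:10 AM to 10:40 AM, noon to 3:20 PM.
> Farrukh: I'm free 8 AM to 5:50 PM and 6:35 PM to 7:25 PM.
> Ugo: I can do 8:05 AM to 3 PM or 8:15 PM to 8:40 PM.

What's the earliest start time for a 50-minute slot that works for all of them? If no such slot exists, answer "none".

08:40

Jonas ∩ Elena: 08:40-14:20.
Jonas ∩ Elena ∩ Ravi: 08:40-10:40, 12:00-14:20.
Jonas ∩ Elena ∩ Ravi ∩ Farrukh: 08:40-10:40, 12:00-14:20.
Jonas ∩ Elena ∩ Ravi ∩ Farrukh ∩ Ugo: 08:40-10:40, 12:00-14:20.
The first common window of at least 50 minutes is 08:40-10:40, so the earliest start is 08:40.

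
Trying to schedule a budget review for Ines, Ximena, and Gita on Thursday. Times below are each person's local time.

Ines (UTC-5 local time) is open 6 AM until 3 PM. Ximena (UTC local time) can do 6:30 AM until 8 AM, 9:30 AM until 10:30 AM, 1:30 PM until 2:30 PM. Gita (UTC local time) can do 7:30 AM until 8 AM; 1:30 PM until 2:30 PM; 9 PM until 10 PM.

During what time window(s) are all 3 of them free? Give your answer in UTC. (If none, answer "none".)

Ines in UTC: 11:00-20:00 (add 5h to convert from UTC-5).
Ximena in UTC: 06:30-08:00, 09:30-10:30, 13:30-14:30.
Gita in UTC: 07:30-08:00, 13:30-14:30, 21:00-22:00.
Ines ∩ Ximena: 13:30-14:30.
Ines ∩ Ximena ∩ Gita: 13:30-14:30.
Those are the intersection windows.

13:30-14:30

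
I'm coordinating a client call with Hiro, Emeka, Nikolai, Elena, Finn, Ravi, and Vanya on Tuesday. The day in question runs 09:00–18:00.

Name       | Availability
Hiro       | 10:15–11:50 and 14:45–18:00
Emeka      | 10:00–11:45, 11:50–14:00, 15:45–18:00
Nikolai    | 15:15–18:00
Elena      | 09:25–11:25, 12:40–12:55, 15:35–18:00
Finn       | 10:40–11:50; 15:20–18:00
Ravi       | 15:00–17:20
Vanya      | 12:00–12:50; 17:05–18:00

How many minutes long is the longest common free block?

15

Hiro ∩ Emeka: 10:15-11:45, 15:45-18:00.
Hiro ∩ Emeka ∩ Nikolai: 15:45-18:00.
Hiro ∩ Emeka ∩ Nikolai ∩ Elena: 15:45-18:00.
Hiro ∩ Emeka ∩ Nikolai ∩ Elena ∩ Finn: 15:45-18:00.
Hiro ∩ Emeka ∩ Nikolai ∩ Elena ∩ Finn ∩ Ravi: 15:45-17:20.
Hiro ∩ Emeka ∩ Nikolai ∩ Elena ∩ Finn ∩ Ravi ∩ Vanya: 17:05-17:20.
Those are the intersection windows.
The longest is 17:05-17:20 at 15 minutes.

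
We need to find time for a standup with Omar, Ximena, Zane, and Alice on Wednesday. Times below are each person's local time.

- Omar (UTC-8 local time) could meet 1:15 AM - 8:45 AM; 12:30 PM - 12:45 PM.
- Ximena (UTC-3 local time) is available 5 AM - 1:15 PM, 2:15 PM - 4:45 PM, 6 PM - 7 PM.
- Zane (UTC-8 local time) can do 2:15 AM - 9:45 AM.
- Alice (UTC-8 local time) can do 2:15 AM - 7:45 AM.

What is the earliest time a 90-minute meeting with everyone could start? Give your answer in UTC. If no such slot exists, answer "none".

10:15

Omar in UTC: 09:15-16:45, 20:30-20:45 (add 8h to convert from UTC-8).
Ximena in UTC: 08:00-16:15, 17:15-19:45, 21:00-22:00 (add 3h to convert from UTC-3).
Zane in UTC: 10:15-17:45 (add 8h to convert from UTC-8).
Alice in UTC: 10:15-15:45 (add 8h to convert from UTC-8).
Omar ∩ Ximena: 09:15-16:15.
Omar ∩ Ximena ∩ Zane: 10:15-16:15.
Omar ∩ Ximena ∩ Zane ∩ Alice: 10:15-15:45.
So the common availability across everyone is 10:15-15:45.
The first common window of at least 90 minutes is 10:15-15:45, so the earliest start is 10:15.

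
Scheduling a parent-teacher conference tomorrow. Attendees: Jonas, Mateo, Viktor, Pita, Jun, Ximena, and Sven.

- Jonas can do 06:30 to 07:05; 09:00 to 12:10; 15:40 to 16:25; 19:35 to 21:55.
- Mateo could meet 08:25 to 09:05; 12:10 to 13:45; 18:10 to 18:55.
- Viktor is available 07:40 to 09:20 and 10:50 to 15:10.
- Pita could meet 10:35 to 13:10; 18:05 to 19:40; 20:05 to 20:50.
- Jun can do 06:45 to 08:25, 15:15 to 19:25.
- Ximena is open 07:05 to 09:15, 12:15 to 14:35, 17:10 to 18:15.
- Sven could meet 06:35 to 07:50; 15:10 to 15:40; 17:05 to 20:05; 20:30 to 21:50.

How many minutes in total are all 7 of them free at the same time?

0

Jonas ∩ Mateo: 09:00-09:05.
Jonas ∩ Mateo ∩ Viktor: 09:00-09:05.
Jonas ∩ Mateo ∩ Viktor ∩ Pita: ∅.
Jonas ∩ Mateo ∩ Viktor ∩ Pita ∩ Jun: ∅.
Jonas ∩ Mateo ∩ Viktor ∩ Pita ∩ Jun ∩ Ximena: ∅.
Jonas ∩ Mateo ∩ Viktor ∩ Pita ∩ Jun ∩ Ximena ∩ Sven: ∅.
There is no time when everyone is free.
There is no common window, so the total is 0 minutes.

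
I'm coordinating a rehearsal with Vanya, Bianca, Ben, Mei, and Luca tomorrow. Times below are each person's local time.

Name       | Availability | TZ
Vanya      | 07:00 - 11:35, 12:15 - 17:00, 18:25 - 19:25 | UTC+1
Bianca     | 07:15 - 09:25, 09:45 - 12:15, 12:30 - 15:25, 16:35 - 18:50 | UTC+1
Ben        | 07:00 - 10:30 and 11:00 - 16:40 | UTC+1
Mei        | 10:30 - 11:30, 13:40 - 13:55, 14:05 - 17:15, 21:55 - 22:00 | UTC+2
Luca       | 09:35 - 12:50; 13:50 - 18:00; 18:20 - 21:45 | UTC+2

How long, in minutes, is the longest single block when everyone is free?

Vanya in UTC: 06:00-10:35, 11:15-16:00, 17:25-18:25 (subtract 1h to convert from UTC+1).
Bianca in UTC: 06:15-08:25, 08:45-11:15, 11:30-14:25, 15:35-17:50 (subtract 1h to convert from UTC+1).
Ben in UTC: 06:00-09:30, 10:00-15:40 (subtract 1h to convert from UTC+1).
Mei in UTC: 08:30-09:30, 11:40-11:55, 12:05-15:15, 19:55-20:00 (subtract 2h to convert from UTC+2).
Luca in UTC: 07:35-10:50, 11:50-16:00, 16:20-19:45 (subtract 2h to convert from UTC+2).
Vanya ∩ Bianca: 06:15-08:25, 08:45-10:35, 11:30-14:25, 15:35-16:00, 17:25-17:50.
Vanya ∩ Bianca ∩ Ben: 06:15-08:25, 08:45-09:30, 10:00-10:35, 11:30-14:25, 15:35-15:40.
Vanya ∩ Bianca ∩ Ben ∩ Mei: 08:45-09:30, 11:40-11:55, 12:05-14:25.
Vanya ∩ Bianca ∩ Ben ∩ Mei ∩ Luca: 08:45-09:30, 11:50-11:55, 12:05-14:25.
The longest is 12:05-14:25 at 140 minutes.

140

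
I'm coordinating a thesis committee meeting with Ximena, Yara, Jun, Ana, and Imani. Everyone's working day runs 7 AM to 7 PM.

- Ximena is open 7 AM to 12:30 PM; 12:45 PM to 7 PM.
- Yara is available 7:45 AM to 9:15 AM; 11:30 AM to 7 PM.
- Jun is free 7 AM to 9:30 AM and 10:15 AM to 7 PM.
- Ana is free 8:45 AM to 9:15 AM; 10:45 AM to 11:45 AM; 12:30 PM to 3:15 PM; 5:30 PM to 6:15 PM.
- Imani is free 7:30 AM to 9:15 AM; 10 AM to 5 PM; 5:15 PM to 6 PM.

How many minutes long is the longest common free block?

Ximena ∩ Yara: 07:45-09:15, 11:30-12:30, 12:45-19:00.
Ximena ∩ Yara ∩ Jun: 07:45-09:15, 11:30-12:30, 12:45-19:00.
Ximena ∩ Yara ∩ Jun ∩ Ana: 08:45-09:15, 11:30-11:45, 12:45-15:15, 17:30-18:15.
Ximena ∩ Yara ∩ Jun ∩ Ana ∩ Imani: 08:45-09:15, 11:30-11:45, 12:45-15:15, 17:30-18:00.
The longest is 12:45-15:15 at 150 minutes.

150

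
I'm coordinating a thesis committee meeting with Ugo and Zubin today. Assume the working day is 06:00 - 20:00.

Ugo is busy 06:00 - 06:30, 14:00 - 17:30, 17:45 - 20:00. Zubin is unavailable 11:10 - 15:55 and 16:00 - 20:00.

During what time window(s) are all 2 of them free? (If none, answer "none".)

06:30-11:10

Ugo free: 06:30-14:00, 17:30-17:45 (invert busy blocks within the working day).
Zubin free: 06:00-11:10, 15:55-16:00 (invert busy blocks within the working day).
Ugo ∩ Zubin: 06:30-11:10.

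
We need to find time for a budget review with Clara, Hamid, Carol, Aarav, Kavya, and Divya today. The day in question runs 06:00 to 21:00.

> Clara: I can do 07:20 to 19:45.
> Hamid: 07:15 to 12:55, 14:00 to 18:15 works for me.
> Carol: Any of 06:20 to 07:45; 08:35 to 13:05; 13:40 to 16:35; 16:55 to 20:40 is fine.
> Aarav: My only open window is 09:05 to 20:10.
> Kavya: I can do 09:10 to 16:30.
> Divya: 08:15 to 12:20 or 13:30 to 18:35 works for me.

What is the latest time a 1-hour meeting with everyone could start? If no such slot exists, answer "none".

15:30

Clara ∩ Hamid: 07:20-12:55, 14:00-18:15.
Clara ∩ Hamid ∩ Carol: 07:20-07:45, 08:35-12:55, 14:00-16:35, 16:55-18:15.
Clara ∩ Hamid ∩ Carol ∩ Aarav: 09:05-12:55, 14:00-16:35, 16:55-18:15.
Clara ∩ Hamid ∩ Carol ∩ Aarav ∩ Kavya: 09:10-12:55, 14:00-16:30.
Clara ∩ Hamid ∩ Carol ∩ Aarav ∩ Kavya ∩ Divya: 09:10-12:20, 14:00-16:30.
The last common window of at least 60 minutes is 14:00-16:30; a 60-minute meeting can start as late as 15:30 and still end by 16:30.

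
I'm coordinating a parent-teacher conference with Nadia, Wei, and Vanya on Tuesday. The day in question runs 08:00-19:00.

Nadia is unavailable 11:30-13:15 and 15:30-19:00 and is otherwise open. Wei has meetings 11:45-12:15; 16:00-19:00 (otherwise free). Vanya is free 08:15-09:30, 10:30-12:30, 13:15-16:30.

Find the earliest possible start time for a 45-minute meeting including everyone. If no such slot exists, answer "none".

08:15

Nadia free: 08:00-11:30, 13:15-15:30 (invert busy blocks within the working day).
Wei free: 08:00-11:45, 12:15-16:00 (invert busy blocks within the working day).
Vanya free: 08:15-09:30, 10:30-12:30, 13:15-16:30.
Nadia ∩ Wei: 08:00-11:30, 13:15-15:30.
Nadia ∩ Wei ∩ Vanya: 08:15-09:30, 10:30-11:30, 13:15-15:30.
Those are the intersection windows.
The first common window of at least 45 minutes is 08:15-09:30, so the earliest start is 08:15.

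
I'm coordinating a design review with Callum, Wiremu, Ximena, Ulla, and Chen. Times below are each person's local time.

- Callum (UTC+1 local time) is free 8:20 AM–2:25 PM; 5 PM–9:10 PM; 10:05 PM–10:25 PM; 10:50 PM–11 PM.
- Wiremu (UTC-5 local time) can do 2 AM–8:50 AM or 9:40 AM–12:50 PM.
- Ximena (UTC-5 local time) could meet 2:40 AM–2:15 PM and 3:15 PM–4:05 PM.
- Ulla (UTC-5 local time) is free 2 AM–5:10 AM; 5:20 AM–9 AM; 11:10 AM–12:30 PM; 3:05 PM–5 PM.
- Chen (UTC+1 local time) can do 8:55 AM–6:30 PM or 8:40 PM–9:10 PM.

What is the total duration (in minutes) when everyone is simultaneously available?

Callum in UTC: 07:20-13:25, 16:00-20:10, 21:05-21:25, 21:50-22:00 (subtract 1h to convert from UTC+1).
Wiremu in UTC: 07:00-13:50, 14:40-17:50 (add 5h to convert from UTC-5).
Ximena in UTC: 07:40-19:15, 20:15-21:05 (add 5h to convert from UTC-5).
Ulla in UTC: 07:00-10:10, 10:20-14:00, 16:10-17:30, 20:05-22:00 (add 5h to convert from UTC-5).
Chen in UTC: 07:55-17:30, 19:40-20:10 (subtract 1h to convert from UTC+1).
Callum ∩ Wiremu: 07:20-13:25, 16:00-17:50.
Callum ∩ Wiremu ∩ Ximena: 07:40-13:25, 16:00-17:50.
Callum ∩ Wiremu ∩ Ximena ∩ Ulla: 07:40-10:10, 10:20-13:25, 16:10-17:30.
Callum ∩ Wiremu ∩ Ximena ∩ Ulla ∩ Chen: 07:55-10:10, 10:20-13:25, 16:10-17:30.
Summing the common windows: 135 + 185 + 80 = 400 minutes.

400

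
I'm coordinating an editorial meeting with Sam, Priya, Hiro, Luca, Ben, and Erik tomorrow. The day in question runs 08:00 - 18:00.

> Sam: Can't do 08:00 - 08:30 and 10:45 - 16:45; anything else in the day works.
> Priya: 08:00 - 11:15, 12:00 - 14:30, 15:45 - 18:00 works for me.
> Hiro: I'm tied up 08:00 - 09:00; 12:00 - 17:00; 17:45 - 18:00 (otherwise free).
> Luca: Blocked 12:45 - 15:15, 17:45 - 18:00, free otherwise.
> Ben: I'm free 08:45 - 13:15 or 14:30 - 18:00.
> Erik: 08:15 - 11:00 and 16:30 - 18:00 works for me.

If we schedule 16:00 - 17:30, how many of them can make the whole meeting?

Sam free: 08:30-10:45, 16:45-18:00 (invert busy blocks within the working day).
Priya free: 08:00-11:15, 12:00-14:30, 15:45-18:00.
Hiro free: 09:00-12:00, 17:00-17:45 (invert busy blocks within the working day).
Luca free: 08:00-12:45, 15:15-17:45 (invert busy blocks within the working day).
Ben free: 08:45-13:15, 14:30-18:00.
Erik free: 08:15-11:00, 16:30-18:00.
Priya, Luca, and Ben can make the full 16:00-17:30 slot — that's 3.

3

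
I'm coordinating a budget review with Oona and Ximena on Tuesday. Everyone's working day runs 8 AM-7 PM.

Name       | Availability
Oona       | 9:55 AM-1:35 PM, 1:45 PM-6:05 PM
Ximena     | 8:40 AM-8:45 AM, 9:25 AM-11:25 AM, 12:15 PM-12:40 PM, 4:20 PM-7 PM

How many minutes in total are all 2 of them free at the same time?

Oona ∩ Ximena: 09:55-11:25, 12:15-12:40, 16:20-18:05.
Summing the common windows: 90 + 25 + 105 = 220 minutes.

220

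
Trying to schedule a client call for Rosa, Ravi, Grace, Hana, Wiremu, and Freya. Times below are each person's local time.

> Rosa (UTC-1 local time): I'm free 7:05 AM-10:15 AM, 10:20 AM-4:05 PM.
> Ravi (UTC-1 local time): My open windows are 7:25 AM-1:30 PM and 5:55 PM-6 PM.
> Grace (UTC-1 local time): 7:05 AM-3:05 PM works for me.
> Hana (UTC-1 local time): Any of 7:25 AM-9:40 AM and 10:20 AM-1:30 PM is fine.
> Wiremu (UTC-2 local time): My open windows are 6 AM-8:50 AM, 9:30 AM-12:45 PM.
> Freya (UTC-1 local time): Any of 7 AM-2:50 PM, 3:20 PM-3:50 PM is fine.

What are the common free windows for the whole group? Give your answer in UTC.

08:25-10:40, 11:30-14:30

Rosa in UTC: 08:05-11:15, 11:20-17:05 (add 1h to convert from UTC-1).
Ravi in UTC: 08:25-14:30, 18:55-19:00 (add 1h to convert from UTC-1).
Grace in UTC: 08:05-16:05 (add 1h to convert from UTC-1).
Hana in UTC: 08:25-10:40, 11:20-14:30 (add 1h to convert from UTC-1).
Wiremu in UTC: 08:00-10:50, 11:30-14:45 (add 2h to convert from UTC-2).
Freya in UTC: 08:00-15:50, 16:20-16:50 (add 1h to convert from UTC-1).
Rosa ∩ Ravi: 08:25-11:15, 11:20-14:30.
Rosa ∩ Ravi ∩ Grace: 08:25-11:15, 11:20-14:30.
Rosa ∩ Ravi ∩ Grace ∩ Hana: 08:25-10:40, 11:20-14:30.
Rosa ∩ Ravi ∩ Grace ∩ Hana ∩ Wiremu: 08:25-10:40, 11:30-14:30.
Rosa ∩ Ravi ∩ Grace ∩ Hana ∩ Wiremu ∩ Freya: 08:25-10:40, 11:30-14:30.
Those are the intersection windows.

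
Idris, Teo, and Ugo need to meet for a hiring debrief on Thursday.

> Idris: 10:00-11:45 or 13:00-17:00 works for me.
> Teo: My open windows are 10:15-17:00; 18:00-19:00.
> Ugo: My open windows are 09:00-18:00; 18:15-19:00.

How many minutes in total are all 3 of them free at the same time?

330

Idris ∩ Teo: 10:15-11:45, 13:00-17:00.
Idris ∩ Teo ∩ Ugo: 10:15-11:45, 13:00-17:00.
So the common availability across everyone is 10:15-11:45, 13:00-17:00.
Summing the common windows: 90 + 240 = 330 minutes.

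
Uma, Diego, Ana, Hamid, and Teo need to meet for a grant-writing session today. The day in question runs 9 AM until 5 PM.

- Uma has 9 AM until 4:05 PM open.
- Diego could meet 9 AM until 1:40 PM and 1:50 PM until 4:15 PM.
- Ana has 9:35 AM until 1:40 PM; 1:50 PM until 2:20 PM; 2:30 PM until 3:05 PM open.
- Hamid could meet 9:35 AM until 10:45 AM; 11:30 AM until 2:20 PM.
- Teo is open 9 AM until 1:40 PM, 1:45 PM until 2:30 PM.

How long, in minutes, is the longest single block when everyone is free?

130

Uma ∩ Diego: 09:00-13:40, 13:50-16:05.
Uma ∩ Diego ∩ Ana: 09:35-13:40, 13:50-14:20, 14:30-15:05.
Uma ∩ Diego ∩ Ana ∩ Hamid: 09:35-10:45, 11:30-13:40, 13:50-14:20.
Uma ∩ Diego ∩ Ana ∩ Hamid ∩ Teo: 09:35-10:45, 11:30-13:40, 13:50-14:20.
So the common availability across everyone is 09:35-10:45, 11:30-13:40, 13:50-14:20.
The longest is 11:30-13:40 at 130 minutes.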